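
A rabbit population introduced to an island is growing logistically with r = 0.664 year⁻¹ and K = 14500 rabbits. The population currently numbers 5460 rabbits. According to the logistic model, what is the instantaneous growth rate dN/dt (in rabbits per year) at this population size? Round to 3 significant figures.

2260 rabbits per year

dN/dt = rN(1 − N/K) = 0.664 × 5460 × (1 − 5460/14500).
1 − 5460/14500 = 0.62345; dN/dt = 0.664 × 5460 × 0.62345 = 2260.3.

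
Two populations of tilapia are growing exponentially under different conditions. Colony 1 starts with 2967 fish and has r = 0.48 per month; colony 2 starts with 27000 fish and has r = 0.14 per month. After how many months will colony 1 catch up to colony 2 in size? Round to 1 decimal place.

6.5 months

Set 2967·e^(0.48t) = 27000·e^(0.14t).
e^((0.48 − 0.14)t) = 27000/2967 → e^(0.34·t) = 9.1001.
0.34·t = ln(9.1001) = 2.2083, so t = 2.2083/0.34 = 6.495.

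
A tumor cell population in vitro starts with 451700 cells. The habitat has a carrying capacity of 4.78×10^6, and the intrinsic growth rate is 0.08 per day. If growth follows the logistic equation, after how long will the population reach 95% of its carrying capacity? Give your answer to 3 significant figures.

A = (K − N₀)/N₀ = (4.78×10^6 − 451700)/451700 = 9.5822.
Solve 4.78×10^6/(1 + 9.5822·e^(−0.08t)) = 4.541×10^6: 1 + 9.5822·e^(−0.08t) = 1.0526, so e^(−0.08t) = 0.00549261.
−0.08·t = ln(0.00549261) = -5.2044, so t = 5.2044/0.08 = 65.054.

65.1 days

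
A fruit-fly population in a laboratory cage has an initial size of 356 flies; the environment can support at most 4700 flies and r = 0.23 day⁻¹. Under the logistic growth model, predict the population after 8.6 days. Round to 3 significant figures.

A = (K − N₀)/N₀ = (4700 − 356)/356 = 12.202.
N(t) = K/(1 + A·e^(−rt)) = 4700/(1 + 12.202×e^(−0.23×8.6)).
e^(−1.978) = 0.13835; denominator = 1 + 12.202×0.13835 = 2.6881.
N = 4700/2.6881 = 1748.43.

1750 flies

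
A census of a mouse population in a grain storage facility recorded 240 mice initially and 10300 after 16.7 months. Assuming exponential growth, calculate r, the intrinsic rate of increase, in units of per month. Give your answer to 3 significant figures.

0.225 per month

From N(t) = N₀·e^(rt): e^(r·16.7) = 10300/240 = 42.917.
r·16.7 = ln(42.917) = 3.7593, so r = 3.7593/16.7 = 0.22511.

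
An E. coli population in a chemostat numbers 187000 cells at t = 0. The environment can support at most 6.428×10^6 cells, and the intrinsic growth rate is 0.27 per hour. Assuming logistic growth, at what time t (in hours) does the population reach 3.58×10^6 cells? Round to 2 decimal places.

13.84 hours

A = (K − N₀)/N₀ = (6.428×10^6 − 187000)/187000 = 33.374.
Solve 6.428×10^6/(1 + 33.374·e^(−0.27t)) = 3.58×10^6: 1 + 33.374·e^(−0.27t) = 1.7955, so e^(−0.27t) = 0.0238366.
−0.27·t = ln(0.0238366) = -3.7365, so t = 3.7365/0.27 = 13.839.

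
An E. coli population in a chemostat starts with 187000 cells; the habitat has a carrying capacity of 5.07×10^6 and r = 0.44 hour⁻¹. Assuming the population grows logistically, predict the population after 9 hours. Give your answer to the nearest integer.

3385006 cells

A = (K − N₀)/N₀ = (5.07×10^6 − 187000)/187000 = 26.112.
N(t) = K/(1 + A·e^(−rt)) = 5.07×10^6/(1 + 26.112×e^(−0.44×9)).
e^(−3.96) = 0.019063; denominator = 1 + 26.112×0.019063 = 1.4978.
N = 5.07×10^6/1.4978 = 3.385006×10^6.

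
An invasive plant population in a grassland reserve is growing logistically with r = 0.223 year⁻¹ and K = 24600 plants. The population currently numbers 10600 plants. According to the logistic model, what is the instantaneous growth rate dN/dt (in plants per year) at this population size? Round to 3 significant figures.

dN/dt = rN(1 − N/K) = 0.223 × 10600 × (1 − 10600/24600).
1 − 10600/24600 = 0.56911; dN/dt = 0.223 × 10600 × 0.56911 = 1345.3.

1350 plants per year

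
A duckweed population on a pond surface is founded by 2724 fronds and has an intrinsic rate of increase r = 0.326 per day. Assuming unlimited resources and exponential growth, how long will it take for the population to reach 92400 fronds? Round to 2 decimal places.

10.81 days

Set N₀·e^(rt) = 92400: e^(0.326·t) = 92400/2724 = 33.921.
0.326·t = ln(33.921) = 3.524, so t = 3.524/0.326 = 10.81.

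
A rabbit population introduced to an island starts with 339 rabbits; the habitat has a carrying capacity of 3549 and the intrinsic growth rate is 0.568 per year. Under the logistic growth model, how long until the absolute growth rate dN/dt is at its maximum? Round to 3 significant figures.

Logistic growth is fastest at N = K/2 = 1774.5.
A = (K − N₀)/N₀ = 9.469. Set K/(1 + A·e^(−rt)) = K/2 → A·e^(−rt) = 1.
e^(−0.568t) = 1/9.469 = 0.105607, so t = ln(9.469)/0.568 = 2.248/0.568 = 3.9578.

3.96 years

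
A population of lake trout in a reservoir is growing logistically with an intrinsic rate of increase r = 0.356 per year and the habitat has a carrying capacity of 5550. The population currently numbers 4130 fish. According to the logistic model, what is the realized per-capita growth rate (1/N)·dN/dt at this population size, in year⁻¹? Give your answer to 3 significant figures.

(1/N)·dN/dt = r(1 − N/K) = 0.356 × (1 − 4130/5550).
= 0.356 × 0.25586 = 0.091085.

0.0911 per year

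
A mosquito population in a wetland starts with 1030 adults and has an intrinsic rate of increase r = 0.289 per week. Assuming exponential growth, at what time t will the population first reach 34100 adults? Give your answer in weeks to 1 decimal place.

12.1 weeks

Set N₀·e^(rt) = 34100: e^(0.289·t) = 34100/1030 = 33.107.
0.289·t = ln(33.107) = 3.4997, so t = 3.4997/0.289 = 12.11.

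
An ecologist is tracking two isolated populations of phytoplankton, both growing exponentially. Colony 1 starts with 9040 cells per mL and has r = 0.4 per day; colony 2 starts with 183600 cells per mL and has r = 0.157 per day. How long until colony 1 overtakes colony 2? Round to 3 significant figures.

12.4 days

Set 9040·e^(0.4t) = 183600·e^(0.157t).
e^((0.4 − 0.157)t) = 183600/9040 → e^(0.243·t) = 20.31.
0.243·t = ln(20.31) = 3.0111, so t = 3.0111/0.243 = 12.391.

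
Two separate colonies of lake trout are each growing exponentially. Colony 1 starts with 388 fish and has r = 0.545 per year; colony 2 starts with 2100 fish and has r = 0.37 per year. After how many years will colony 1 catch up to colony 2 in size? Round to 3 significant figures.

9.65 years

Set 388·e^(0.545t) = 2100·e^(0.37t).
e^((0.545 − 0.37)t) = 2100/388 → e^(0.175·t) = 5.4124.
0.175·t = ln(5.4124) = 1.6887, so t = 1.6887/0.175 = 9.6496.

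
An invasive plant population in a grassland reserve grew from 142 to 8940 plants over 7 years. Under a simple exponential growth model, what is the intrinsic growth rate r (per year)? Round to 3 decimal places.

From N(t) = N₀·e^(rt): e^(r·7) = 8940/142 = 62.958.
r·7 = ln(62.958) = 4.1425, so r = 4.1425/7 = 0.59178.

0.592 per year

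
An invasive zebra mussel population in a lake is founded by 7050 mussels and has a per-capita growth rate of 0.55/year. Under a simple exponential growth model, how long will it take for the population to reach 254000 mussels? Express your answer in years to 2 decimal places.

6.52 years

Set N₀·e^(rt) = 254000: e^(0.55·t) = 254000/7050 = 36.028.
0.55·t = ln(36.028) = 3.5843, so t = 3.5843/0.55 = 6.5169.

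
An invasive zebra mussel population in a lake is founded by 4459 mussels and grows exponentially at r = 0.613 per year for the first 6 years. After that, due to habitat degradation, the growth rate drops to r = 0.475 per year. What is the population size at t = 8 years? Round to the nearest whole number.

Phase 1: N(6) = 4459·e^(0.613×6) = 4459·e^3.678 = 176430.
Phase 2 runs for 8 − 6 = 2 years at r = 0.475.
N(8) = 176430·e^(0.475×2) = 176430·e^0.95 = 456197.

456197 mussels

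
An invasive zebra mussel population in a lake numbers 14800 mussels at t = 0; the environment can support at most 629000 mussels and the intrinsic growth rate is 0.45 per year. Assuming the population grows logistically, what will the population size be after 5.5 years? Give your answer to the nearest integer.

140003 mussels

A = (K − N₀)/N₀ = (629000 − 14800)/14800 = 41.5.
N(t) = K/(1 + A·e^(−rt)) = 629000/(1 + 41.5×e^(−0.45×5.5)).
e^(−2.475) = 0.084163; denominator = 1 + 41.5×0.084163 = 4.4928.
N = 629000/4.4928 = 140003.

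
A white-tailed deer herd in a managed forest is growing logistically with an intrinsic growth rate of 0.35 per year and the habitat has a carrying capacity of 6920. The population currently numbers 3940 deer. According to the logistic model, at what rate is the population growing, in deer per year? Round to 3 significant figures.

dN/dt = rN(1 − N/K) = 0.35 × 3940 × (1 − 3940/6920).
1 − 3940/6920 = 0.43064; dN/dt = 0.35 × 3940 × 0.43064 = 593.85.

594 deer per year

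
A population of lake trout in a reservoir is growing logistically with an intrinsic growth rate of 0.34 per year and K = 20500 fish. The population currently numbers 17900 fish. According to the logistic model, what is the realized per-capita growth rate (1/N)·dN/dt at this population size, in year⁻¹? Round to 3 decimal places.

0.043 per year

(1/N)·dN/dt = r(1 − N/K) = 0.34 × (1 − 17900/20500).
= 0.34 × 0.12683 = 0.043122.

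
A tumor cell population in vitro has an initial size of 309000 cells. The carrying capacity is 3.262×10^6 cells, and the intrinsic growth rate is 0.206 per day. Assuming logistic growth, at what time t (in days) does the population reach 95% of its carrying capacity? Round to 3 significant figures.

A = (K − N₀)/N₀ = (3.262×10^6 − 309000)/309000 = 9.5566.
Solve 3.262×10^6/(1 + 9.5566·e^(−0.206t)) = 3.0989×10^6: 1 + 9.5566·e^(−0.206t) = 1.0526, so e^(−0.206t) = 0.00550733.
−0.206·t = ln(0.00550733) = -5.2017, so t = 5.2017/0.206 = 25.251.

25.3 days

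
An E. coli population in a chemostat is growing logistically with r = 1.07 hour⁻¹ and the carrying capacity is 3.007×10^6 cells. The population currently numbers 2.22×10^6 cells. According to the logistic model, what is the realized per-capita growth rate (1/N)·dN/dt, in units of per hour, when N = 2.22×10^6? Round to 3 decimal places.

0.280 per hour

(1/N)·dN/dt = r(1 − N/K) = 1.07 × (1 − 2.22×10^6/3.007×10^6).
= 1.07 × 0.26172 = 0.28004.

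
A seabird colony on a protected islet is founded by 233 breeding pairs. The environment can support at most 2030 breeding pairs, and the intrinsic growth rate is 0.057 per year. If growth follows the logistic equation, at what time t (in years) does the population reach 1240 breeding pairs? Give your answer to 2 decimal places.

A = (K − N₀)/N₀ = (2030 − 233)/233 = 7.7124.
Solve 2030/(1 + 7.7124·e^(−0.057t)) = 1240: 1 + 7.7124·e^(−0.057t) = 1.6371, so e^(−0.057t) = 0.0826063.
−0.057·t = ln(0.0826063) = -2.4937, so t = 2.4937/0.057 = 43.749.

43.75 years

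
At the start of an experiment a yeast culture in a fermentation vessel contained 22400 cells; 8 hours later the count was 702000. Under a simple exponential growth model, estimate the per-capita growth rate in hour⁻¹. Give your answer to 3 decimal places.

0.431 per hour

From N(t) = N₀·e^(rt): e^(r·8) = 702000/22400 = 31.339.
r·8 = ln(31.339) = 3.4449, so r = 3.4449/8 = 0.43061.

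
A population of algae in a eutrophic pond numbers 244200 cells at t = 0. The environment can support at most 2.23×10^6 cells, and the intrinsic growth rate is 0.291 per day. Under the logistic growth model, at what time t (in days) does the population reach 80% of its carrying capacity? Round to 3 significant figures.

A = (K − N₀)/N₀ = (2.23×10^6 − 244200)/244200 = 8.1319.
Solve 2.23×10^6/(1 + 8.1319·e^(−0.291t)) = 1.784×10^6: 1 + 8.1319·e^(−0.291t) = 1.25, so e^(−0.291t) = 0.0307433.
−0.291·t = ln(0.0307433) = -3.4821, so t = 3.4821/0.291 = 11.966.

12.0 days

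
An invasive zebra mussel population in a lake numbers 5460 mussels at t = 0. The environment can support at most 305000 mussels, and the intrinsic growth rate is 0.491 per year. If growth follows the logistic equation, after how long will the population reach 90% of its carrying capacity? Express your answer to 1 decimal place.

12.6 years

A = (K − N₀)/N₀ = (305000 − 5460)/5460 = 54.861.
Solve 305000/(1 + 54.861·e^(−0.491t)) = 274500: 1 + 54.861·e^(−0.491t) = 1.1111, so e^(−0.491t) = 0.00202533.
−0.491·t = ln(0.00202533) = -6.202, so t = 6.202/0.491 = 12.631.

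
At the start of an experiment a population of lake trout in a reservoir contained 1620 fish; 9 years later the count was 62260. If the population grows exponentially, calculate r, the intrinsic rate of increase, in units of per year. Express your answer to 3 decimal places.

0.405 per year

From N(t) = N₀·e^(rt): e^(r·9) = 62260/1620 = 38.432.
r·9 = ln(38.432) = 3.6489, so r = 3.6489/9 = 0.40543.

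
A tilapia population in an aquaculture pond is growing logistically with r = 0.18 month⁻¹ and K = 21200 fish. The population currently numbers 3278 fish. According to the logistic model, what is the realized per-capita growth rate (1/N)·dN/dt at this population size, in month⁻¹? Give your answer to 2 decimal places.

(1/N)·dN/dt = r(1 − N/K) = 0.18 × (1 − 3278/21200).
= 0.18 × 0.84538 = 0.15217.

0.15 per month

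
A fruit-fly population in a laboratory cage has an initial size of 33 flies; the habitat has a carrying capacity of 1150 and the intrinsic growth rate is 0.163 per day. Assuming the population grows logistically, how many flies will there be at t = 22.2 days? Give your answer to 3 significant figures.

603 flies

A = (K − N₀)/N₀ = (1150 − 33)/33 = 33.848.
N(t) = K/(1 + A·e^(−rt)) = 1150/(1 + 33.848×e^(−0.163×22.2)).
e^(−3.619) = 0.02682; denominator = 1 + 33.848×0.02682 = 1.9078.
N = 1150/1.9078 = 602.781.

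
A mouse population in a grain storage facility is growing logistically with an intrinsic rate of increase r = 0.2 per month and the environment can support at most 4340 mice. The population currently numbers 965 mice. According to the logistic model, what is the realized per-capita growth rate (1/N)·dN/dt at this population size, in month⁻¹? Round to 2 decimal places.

0.16 per month

(1/N)·dN/dt = r(1 − N/K) = 0.2 × (1 − 965/4340).
= 0.2 × 0.77765 = 0.15553.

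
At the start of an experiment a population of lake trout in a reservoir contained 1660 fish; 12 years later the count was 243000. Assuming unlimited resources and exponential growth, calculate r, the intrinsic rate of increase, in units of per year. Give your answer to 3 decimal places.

From N(t) = N₀·e^(rt): e^(r·12) = 243000/1660 = 146.39.
r·12 = ln(146.39) = 4.9862, so r = 4.9862/12 = 0.41552.

0.416 per year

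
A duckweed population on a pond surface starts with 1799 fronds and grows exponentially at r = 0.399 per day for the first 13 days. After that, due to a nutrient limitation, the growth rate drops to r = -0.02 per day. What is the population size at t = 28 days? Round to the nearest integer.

238467 fronds

Phase 1: N(13) = 1799·e^(0.399×13) = 1799·e^5.187 = 321897.
Phase 2 runs for 28 − 13 = 15 days at r = -0.02.
N(28) = 321897·e^(-0.02×15) = 321897·e^-0.3 = 238467.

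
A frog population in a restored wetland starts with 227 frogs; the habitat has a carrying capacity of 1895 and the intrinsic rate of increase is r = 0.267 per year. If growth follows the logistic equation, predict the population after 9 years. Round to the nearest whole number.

1138 frogs

A = (K − N₀)/N₀ = (1895 − 227)/227 = 7.348.
N(t) = K/(1 + A·e^(−rt)) = 1895/(1 + 7.348×e^(−0.267×9)).
e^(−2.403) = 0.090446; denominator = 1 + 7.348×0.090446 = 1.6646.
N = 1895/1.6646 = 1138.41.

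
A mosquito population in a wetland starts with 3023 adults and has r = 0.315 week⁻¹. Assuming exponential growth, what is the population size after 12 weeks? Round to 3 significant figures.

132000 adults

N(t) = N₀·e^(rt) = 3023 × e^(0.315×12) = 3023 × e^3.78.
e^3.78 ≈ 43.816, so N ≈ 3023 × 43.816 = 132456.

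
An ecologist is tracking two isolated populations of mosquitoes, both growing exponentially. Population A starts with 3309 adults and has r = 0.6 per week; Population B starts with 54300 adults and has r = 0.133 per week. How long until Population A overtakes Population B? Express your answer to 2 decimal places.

5.99 weeks

Set 3309·e^(0.6t) = 54300·e^(0.133t).
e^((0.6 − 0.133)t) = 54300/3309 → e^(0.467·t) = 16.41.
0.467·t = ln(16.41) = 2.7979, so t = 2.7979/0.467 = 5.9912.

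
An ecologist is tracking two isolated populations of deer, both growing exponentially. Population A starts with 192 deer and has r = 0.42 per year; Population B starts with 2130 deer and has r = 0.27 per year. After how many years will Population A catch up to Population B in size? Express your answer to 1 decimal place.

Set 192·e^(0.42t) = 2130·e^(0.27t).
e^((0.42 − 0.27)t) = 2130/192 → e^(0.15·t) = 11.094.
0.15·t = ln(11.094) = 2.4064, so t = 2.4064/0.15 = 16.043.

16.0 years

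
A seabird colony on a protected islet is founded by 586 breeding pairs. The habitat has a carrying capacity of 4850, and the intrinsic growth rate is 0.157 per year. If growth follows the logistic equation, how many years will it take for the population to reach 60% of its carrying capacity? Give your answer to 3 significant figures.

A = (K − N₀)/N₀ = (4850 − 586)/586 = 7.2765.
Solve 4850/(1 + 7.2765·e^(−0.157t)) = 2910: 1 + 7.2765·e^(−0.157t) = 1.6667, so e^(−0.157t) = 0.0916198.
−0.157·t = ln(0.0916198) = -2.3901, so t = 2.3901/0.157 = 15.224.

15.2 years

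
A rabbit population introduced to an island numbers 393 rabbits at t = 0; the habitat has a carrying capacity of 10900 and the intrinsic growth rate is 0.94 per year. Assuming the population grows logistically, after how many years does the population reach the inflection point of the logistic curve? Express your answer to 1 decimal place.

3.5 years

Logistic growth is fastest at N = K/2 = 5450.
A = (K − N₀)/N₀ = 26.735. Set K/(1 + A·e^(−rt)) = K/2 → A·e^(−rt) = 1.
e^(−0.94t) = 1/26.735 = 0.0374036, so t = ln(26.735)/0.94 = 3.286/0.94 = 3.4957.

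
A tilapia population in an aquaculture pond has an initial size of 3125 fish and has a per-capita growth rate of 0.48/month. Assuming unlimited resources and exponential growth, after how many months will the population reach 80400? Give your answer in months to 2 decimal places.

6.77 months

Set N₀·e^(rt) = 80400: e^(0.48·t) = 80400/3125 = 25.728.
0.48·t = ln(25.728) = 3.2476, so t = 3.2476/0.48 = 6.7658.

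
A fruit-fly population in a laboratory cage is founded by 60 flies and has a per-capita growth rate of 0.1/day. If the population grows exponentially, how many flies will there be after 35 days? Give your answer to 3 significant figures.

1990 flies

N(t) = N₀·e^(rt) = 60 × e^(0.1×35) = 60 × e^3.5.
e^3.5 ≈ 33.115, so N ≈ 60 × 33.115 = 1986.93.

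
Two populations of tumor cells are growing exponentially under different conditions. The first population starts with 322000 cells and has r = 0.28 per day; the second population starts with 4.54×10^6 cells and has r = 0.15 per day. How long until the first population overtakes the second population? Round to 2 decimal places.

Set 322000·e^(0.28t) = 4.54×10^6·e^(0.15t).
e^((0.28 − 0.15)t) = 4.54×10^6/322000 → e^(0.13·t) = 14.099.
0.13·t = ln(14.099) = 2.6461, so t = 2.6461/0.13 = 20.355.

20.35 days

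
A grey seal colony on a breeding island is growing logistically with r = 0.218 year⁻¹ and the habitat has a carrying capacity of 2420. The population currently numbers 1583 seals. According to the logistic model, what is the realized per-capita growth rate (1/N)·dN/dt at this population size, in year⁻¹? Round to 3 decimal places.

0.075 per year

(1/N)·dN/dt = r(1 − N/K) = 0.218 × (1 − 1583/2420).
= 0.218 × 0.34587 = 0.075399.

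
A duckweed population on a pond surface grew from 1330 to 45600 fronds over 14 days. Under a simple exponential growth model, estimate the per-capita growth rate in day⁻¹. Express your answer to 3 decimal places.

0.252 per day

From N(t) = N₀·e^(rt): e^(r·14) = 45600/1330 = 34.286.
r·14 = ln(34.286) = 3.5347, so r = 3.5347/14 = 0.25248.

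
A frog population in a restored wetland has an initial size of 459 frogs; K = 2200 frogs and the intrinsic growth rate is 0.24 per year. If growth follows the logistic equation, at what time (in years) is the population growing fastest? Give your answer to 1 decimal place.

Logistic growth is fastest at N = K/2 = 1100.
A = (K − N₀)/N₀ = 3.793. Set K/(1 + A·e^(−rt)) = K/2 → A·e^(−rt) = 1.
e^(−0.24t) = 1/3.793 = 0.263642, so t = ln(3.793)/0.24 = 1.3332/0.24 = 5.5549.

5.6 years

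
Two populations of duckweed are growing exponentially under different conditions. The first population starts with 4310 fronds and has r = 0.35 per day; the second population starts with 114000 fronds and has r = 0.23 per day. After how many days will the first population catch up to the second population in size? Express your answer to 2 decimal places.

Set 4310·e^(0.35t) = 114000·e^(0.23t).
e^((0.35 − 0.23)t) = 114000/4310 → e^(0.12·t) = 26.45.
0.12·t = ln(26.45) = 3.2753, so t = 3.2753/0.12 = 27.294.

27.29 days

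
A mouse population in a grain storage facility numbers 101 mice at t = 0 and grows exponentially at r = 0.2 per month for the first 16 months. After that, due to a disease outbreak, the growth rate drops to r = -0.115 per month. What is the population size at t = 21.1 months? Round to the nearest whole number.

Phase 1: N(16) = 101·e^(0.2×16) = 101·e^3.2 = 2477.79.
Phase 2 runs for 21.1 − 16 = 5.1 months at r = -0.115.
N(21.1) = 2477.79·e^(-0.115×5.1) = 2477.79·e^-0.5865 = 1378.32.

1378 mice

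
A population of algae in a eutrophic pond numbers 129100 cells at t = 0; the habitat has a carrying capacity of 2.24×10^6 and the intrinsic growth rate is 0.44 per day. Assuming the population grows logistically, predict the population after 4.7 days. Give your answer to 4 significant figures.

A = (K − N₀)/N₀ = (2.24×10^6 − 129100)/129100 = 16.351.
N(t) = K/(1 + A·e^(−rt)) = 2.24×10^6/(1 + 16.351×e^(−0.44×4.7)).
e^(−2.068) = 0.12644; denominator = 1 + 16.351×0.12644 = 3.0674.
N = 2.24×10^6/3.0674 = 730265.

730300 cells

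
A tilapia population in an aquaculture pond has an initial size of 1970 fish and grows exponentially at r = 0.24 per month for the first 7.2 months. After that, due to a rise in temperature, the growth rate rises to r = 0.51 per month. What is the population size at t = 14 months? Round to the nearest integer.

355681 fish

Phase 1: N(7.2) = 1970·e^(0.24×7.2) = 1970·e^1.728 = 11089.9.
Phase 2 runs for 14 − 7.2 = 6.8 months at r = 0.51.
N(14) = 11089.9·e^(0.51×6.8) = 11089.9·e^3.468 = 355681.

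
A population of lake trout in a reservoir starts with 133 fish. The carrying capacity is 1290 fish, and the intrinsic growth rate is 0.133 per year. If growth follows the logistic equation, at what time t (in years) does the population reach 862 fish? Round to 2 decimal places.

21.53 years

A = (K − N₀)/N₀ = (1290 − 133)/133 = 8.6992.
Solve 1290/(1 + 8.6992·e^(−0.133t)) = 862: 1 + 8.6992·e^(−0.133t) = 1.4965, so e^(−0.133t) = 0.0570762.
−0.133·t = ln(0.0570762) = -2.8634, so t = 2.8634/0.133 = 21.529.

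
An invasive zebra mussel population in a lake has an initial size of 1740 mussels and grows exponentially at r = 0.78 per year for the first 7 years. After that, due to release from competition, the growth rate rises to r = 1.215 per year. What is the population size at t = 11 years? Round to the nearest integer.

Phase 1: N(7) = 1740·e^(0.78×7) = 1740·e^5.46 = 409070.
Phase 2 runs for 11 − 7 = 4 years at r = 1.215.
N(11) = 409070·e^(1.215×4) = 409070·e^4.86 = 5.277987×10^7.

52779868 mussels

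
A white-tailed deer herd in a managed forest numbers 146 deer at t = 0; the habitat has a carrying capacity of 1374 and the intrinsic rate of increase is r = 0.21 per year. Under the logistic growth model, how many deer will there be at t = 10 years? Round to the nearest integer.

677 deer

A = (K − N₀)/N₀ = (1374 − 146)/146 = 8.411.
N(t) = K/(1 + A·e^(−rt)) = 1374/(1 + 8.411×e^(−0.21×10)).
e^(−2.1) = 0.12246; denominator = 1 + 8.411×0.12246 = 2.03.
N = 1374/2.03 = 676.855.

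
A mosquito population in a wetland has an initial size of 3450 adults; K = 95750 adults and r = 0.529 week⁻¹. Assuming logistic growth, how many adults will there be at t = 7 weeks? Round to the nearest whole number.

57699 adults

A = (K − N₀)/N₀ = (95750 − 3450)/3450 = 26.754.
N(t) = K/(1 + A·e^(−rt)) = 95750/(1 + 26.754×e^(−0.529×7)).
e^(−3.703) = 0.024649; denominator = 1 + 26.754×0.024649 = 1.6595.
N = 95750/1.6595 = 57699.4.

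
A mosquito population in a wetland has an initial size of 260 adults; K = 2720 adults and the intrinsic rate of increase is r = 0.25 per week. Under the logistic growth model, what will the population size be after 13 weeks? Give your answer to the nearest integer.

1990 adults

A = (K − N₀)/N₀ = (2720 − 260)/260 = 9.4615.
N(t) = K/(1 + A·e^(−rt)) = 2720/(1 + 9.4615×e^(−0.25×13)).
e^(−3.25) = 0.038774; denominator = 1 + 9.4615×0.038774 = 1.3669.
N = 2720/1.3669 = 1989.96.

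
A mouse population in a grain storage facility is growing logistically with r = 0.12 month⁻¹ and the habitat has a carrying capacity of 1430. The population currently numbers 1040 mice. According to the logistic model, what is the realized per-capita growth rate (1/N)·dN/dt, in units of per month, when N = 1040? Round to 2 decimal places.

0.03 per month

(1/N)·dN/dt = r(1 − N/K) = 0.12 × (1 − 1040/1430).
= 0.12 × 0.27273 = 0.032727.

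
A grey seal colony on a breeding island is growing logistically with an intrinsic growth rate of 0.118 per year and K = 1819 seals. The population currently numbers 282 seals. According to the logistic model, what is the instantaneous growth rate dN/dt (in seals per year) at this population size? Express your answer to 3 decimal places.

dN/dt = rN(1 − N/K) = 0.118 × 282 × (1 − 282/1819).
1 − 282/1819 = 0.84497; dN/dt = 0.118 × 282 × 0.84497 = 28.117.

28.117 seals per year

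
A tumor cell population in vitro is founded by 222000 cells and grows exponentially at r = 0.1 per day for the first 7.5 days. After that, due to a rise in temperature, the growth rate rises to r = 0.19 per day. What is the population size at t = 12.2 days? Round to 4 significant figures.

Phase 1: N(7.5) = 222000·e^(0.1×7.5) = 222000·e^0.75 = 469974.
Phase 2 runs for 12.2 − 7.5 = 4.7 days at r = 0.19.
N(12.2) = 469974·e^(0.19×4.7) = 469974·e^0.893 = 1.147886×10^6.

1148000 cells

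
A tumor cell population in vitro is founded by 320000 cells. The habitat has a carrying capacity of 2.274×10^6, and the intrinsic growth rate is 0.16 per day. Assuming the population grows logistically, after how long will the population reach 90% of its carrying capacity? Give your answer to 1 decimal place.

A = (K − N₀)/N₀ = (2.274×10^6 − 320000)/320000 = 6.1063.
Solve 2.274×10^6/(1 + 6.1063·e^(−0.16t)) = 2.0466×10^6: 1 + 6.1063·e^(−0.16t) = 1.1111, so e^(−0.16t) = 0.0181963.
−0.16·t = ln(0.0181963) = -4.0065, so t = 4.0065/0.16 = 25.041.

25.0 days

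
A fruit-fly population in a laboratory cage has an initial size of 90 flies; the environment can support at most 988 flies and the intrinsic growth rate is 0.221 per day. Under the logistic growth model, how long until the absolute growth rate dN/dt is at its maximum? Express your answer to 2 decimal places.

Logistic growth is fastest at N = K/2 = 494.
A = (K − N₀)/N₀ = 9.9778. Set K/(1 + A·e^(−rt)) = K/2 → A·e^(−rt) = 1.
e^(−0.221t) = 1/9.9778 = 0.100223, so t = ln(9.9778)/0.221 = 2.3004/0.221 = 10.409.

10.41 days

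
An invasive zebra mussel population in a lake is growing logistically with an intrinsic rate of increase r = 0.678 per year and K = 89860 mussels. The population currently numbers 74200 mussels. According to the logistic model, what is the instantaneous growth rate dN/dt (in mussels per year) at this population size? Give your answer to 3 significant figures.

dN/dt = rN(1 − N/K) = 0.678 × 74200 × (1 − 74200/89860).
1 − 74200/89860 = 0.17427; dN/dt = 0.678 × 74200 × 0.17427 = 8767.2.

8770 mussels per year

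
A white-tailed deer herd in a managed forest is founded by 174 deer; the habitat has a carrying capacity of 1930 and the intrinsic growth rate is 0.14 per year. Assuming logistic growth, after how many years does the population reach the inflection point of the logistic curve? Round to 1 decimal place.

16.5 years

Logistic growth is fastest at N = K/2 = 965.
A = (K − N₀)/N₀ = 10.092. Set K/(1 + A·e^(−rt)) = K/2 → A·e^(−rt) = 1.
e^(−0.14t) = 1/10.092 = 0.0990888, so t = ln(10.092)/0.14 = 2.3117/0.14 = 16.512.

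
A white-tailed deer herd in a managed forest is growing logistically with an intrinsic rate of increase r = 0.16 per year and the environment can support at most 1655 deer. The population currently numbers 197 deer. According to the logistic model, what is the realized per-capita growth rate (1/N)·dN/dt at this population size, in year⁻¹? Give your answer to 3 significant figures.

0.141 per year

(1/N)·dN/dt = r(1 − N/K) = 0.16 × (1 − 197/1655).
= 0.16 × 0.88097 = 0.14095.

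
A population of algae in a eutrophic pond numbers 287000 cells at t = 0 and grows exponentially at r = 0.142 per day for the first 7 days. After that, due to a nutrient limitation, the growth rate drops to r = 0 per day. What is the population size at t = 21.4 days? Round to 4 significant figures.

775500 cells

Phase 1: N(7) = 287000·e^(0.142×7) = 287000·e^0.994 = 775480.
Phase 2 runs for 21.4 − 7 = 14.4 days at r = 0.
N(21.4) = 775480·e^(0×14.4) = 775480·e^0 = 775480.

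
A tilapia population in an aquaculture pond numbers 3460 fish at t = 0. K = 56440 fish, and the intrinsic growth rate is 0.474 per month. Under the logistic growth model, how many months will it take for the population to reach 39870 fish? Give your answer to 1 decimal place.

A = (K − N₀)/N₀ = (56440 − 3460)/3460 = 15.312.
Solve 56440/(1 + 15.312·e^(−0.474t)) = 39870: 1 + 15.312·e^(−0.474t) = 1.4156, so e^(−0.474t) = 0.0271419.
−0.474·t = ln(0.0271419) = -3.6067, so t = 3.6067/0.474 = 7.609.

7.6 months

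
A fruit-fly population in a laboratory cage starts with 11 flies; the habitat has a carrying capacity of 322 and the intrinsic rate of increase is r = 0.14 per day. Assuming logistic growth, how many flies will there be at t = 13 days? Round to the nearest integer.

A = (K − N₀)/N₀ = (322 − 11)/11 = 28.273.
N(t) = K/(1 + A·e^(−rt)) = 322/(1 + 28.273×e^(−0.14×13)).
e^(−1.82) = 0.16203; denominator = 1 + 28.273×0.16203 = 5.5809.
N = 322/5.5809 = 57.6967.

58 flies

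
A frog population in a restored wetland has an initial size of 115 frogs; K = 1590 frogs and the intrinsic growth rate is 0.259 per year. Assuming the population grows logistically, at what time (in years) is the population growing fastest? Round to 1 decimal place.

9.9 years

Logistic growth is fastest at N = K/2 = 795.
A = (K − N₀)/N₀ = 12.826. Set K/(1 + A·e^(−rt)) = K/2 → A·e^(−rt) = 1.
e^(−0.259t) = 1/12.826 = 0.0779661, so t = ln(12.826)/0.259 = 2.5515/0.259 = 9.8513.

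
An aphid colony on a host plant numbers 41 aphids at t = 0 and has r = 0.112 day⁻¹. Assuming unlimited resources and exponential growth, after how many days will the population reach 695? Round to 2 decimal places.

25.27 days

Set N₀·e^(rt) = 695: e^(0.112·t) = 695/41 = 16.951.
0.112·t = ln(16.951) = 2.8303, so t = 2.8303/0.112 = 25.271.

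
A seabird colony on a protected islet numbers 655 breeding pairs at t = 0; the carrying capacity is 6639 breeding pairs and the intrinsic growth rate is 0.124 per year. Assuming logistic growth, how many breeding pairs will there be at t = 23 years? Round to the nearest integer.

4347 breeding pairs

A = (K − N₀)/N₀ = (6639 − 655)/655 = 9.1359.
N(t) = K/(1 + A·e^(−rt)) = 6639/(1 + 9.1359×e^(−0.124×23)).
e^(−2.852) = 0.057729; denominator = 1 + 9.1359×0.057729 = 1.5274.
N = 6639/1.5274 = 4346.59.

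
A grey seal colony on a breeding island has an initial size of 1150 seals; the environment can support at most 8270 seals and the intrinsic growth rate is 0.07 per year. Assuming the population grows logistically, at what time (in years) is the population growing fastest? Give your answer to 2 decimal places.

Logistic growth is fastest at N = K/2 = 4135.
A = (K − N₀)/N₀ = 6.1913. Set K/(1 + A·e^(−rt)) = K/2 → A·e^(−rt) = 1.
e^(−0.07t) = 1/6.1913 = 0.161517, so t = ln(6.1913)/0.07 = 1.8231/0.07 = 26.045.

26.04 years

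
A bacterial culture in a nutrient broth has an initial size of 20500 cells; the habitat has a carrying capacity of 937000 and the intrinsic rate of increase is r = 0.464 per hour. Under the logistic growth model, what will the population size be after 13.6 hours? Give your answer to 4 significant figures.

866600 cells

A = (K − N₀)/N₀ = (937000 − 20500)/20500 = 44.707.
N(t) = K/(1 + A·e^(−rt)) = 937000/(1 + 44.707×e^(−0.464×13.6)).
e^(−6.31) = 0.0018173; denominator = 1 + 44.707×0.0018173 = 1.0812.
N = 937000/1.0812 = 866592.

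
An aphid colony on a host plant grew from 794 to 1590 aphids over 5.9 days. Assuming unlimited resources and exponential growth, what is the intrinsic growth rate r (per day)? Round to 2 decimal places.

From N(t) = N₀·e^(rt): e^(r·5.9) = 1590/794 = 2.0025.
r·5.9 = ln(2.0025) = 0.69441, so r = 0.69441/5.9 = 0.1177.

0.12 per day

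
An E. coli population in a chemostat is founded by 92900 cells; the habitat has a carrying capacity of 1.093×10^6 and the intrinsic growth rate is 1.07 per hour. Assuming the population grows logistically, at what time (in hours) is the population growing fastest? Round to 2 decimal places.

Logistic growth is fastest at N = K/2 = 546500.
A = (K − N₀)/N₀ = 10.765. Set K/(1 + A·e^(−rt)) = K/2 → A·e^(−rt) = 1.
e^(−1.07t) = 1/10.765 = 0.0928907, so t = ln(10.765)/1.07 = 2.3763/1.07 = 2.2209.

2.22 hours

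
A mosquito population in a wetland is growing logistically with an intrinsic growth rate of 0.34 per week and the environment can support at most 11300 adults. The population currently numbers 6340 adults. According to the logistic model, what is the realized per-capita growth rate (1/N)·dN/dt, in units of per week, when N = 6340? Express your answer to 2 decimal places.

0.15 per week

(1/N)·dN/dt = r(1 − N/K) = 0.34 × (1 − 6340/11300).
= 0.34 × 0.43894 = 0.14924.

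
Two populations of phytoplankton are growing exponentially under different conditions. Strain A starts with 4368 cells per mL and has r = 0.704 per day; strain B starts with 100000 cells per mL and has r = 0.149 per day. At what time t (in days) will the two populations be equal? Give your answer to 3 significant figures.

Set 4368·e^(0.704t) = 100000·e^(0.149t).
e^((0.704 − 0.149)t) = 100000/4368 → e^(0.555·t) = 22.894.
0.555·t = ln(22.894) = 3.1309, so t = 3.1309/0.555 = 5.6412.

5.64 days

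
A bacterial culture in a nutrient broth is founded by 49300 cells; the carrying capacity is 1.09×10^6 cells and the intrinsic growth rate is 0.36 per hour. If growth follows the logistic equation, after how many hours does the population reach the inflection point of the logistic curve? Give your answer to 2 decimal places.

8.47 hours

Logistic growth is fastest at N = K/2 = 545000.
A = (K − N₀)/N₀ = 21.11. Set K/(1 + A·e^(−rt)) = K/2 → A·e^(−rt) = 1.
e^(−0.36t) = 1/21.11 = 0.047372, so t = ln(21.11)/0.36 = 3.0497/0.36 = 8.4715.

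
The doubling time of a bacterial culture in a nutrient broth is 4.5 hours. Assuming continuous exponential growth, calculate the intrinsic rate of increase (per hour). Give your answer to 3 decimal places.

r = ln(2)/t_d = 0.6931/4.5 = 0.15403.

0.154 per hour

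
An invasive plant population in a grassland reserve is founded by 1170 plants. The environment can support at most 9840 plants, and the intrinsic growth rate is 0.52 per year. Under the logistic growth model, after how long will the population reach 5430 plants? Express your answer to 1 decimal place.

A = (K − N₀)/N₀ = (9840 − 1170)/1170 = 7.4103.
Solve 9840/(1 + 7.4103·e^(−0.52t)) = 5430: 1 + 7.4103·e^(−0.52t) = 1.8122, so e^(−0.52t) = 0.109599.
−0.52·t = ln(0.109599) = -2.2109, so t = 2.2109/0.52 = 4.2518.

4.3 years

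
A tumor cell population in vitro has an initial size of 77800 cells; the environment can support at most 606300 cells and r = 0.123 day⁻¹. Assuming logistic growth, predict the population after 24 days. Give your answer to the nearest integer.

447508 cells

A = (K − N₀)/N₀ = (606300 − 77800)/77800 = 6.7931.
N(t) = K/(1 + A·e^(−rt)) = 606300/(1 + 6.7931×e^(−0.123×24)).
e^(−2.952) = 0.052235; denominator = 1 + 6.7931×0.052235 = 1.3548.
N = 606300/1.3548 = 447508.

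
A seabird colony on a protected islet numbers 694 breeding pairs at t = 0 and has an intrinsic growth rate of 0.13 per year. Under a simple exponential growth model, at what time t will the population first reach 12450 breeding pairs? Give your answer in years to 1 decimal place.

22.2 years

Set N₀·e^(rt) = 12450: e^(0.13·t) = 12450/694 = 17.939.
0.13·t = ln(17.939) = 2.887, so t = 2.887/0.13 = 22.208.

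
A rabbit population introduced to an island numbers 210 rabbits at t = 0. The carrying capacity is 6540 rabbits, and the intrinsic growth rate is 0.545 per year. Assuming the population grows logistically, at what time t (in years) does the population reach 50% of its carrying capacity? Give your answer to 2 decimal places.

A = (K − N₀)/N₀ = (6540 − 210)/210 = 30.143.
Solve 6540/(1 + 30.143·e^(−0.545t)) = 3270: 1 + 30.143·e^(−0.545t) = 2, so e^(−0.545t) = 0.0331754.
−0.545·t = ln(0.0331754) = -3.4059, so t = 3.4059/0.545 = 6.2494.

6.25 years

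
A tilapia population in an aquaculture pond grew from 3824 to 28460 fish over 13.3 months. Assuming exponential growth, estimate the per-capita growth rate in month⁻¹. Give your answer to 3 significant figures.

0.151 per month

From N(t) = N₀·e^(rt): e^(r·13.3) = 28460/3824 = 7.4425.
r·13.3 = ln(7.4425) = 2.0072, so r = 2.0072/13.3 = 0.15092.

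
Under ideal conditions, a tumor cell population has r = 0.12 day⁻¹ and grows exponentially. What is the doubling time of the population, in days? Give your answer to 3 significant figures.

Doubling time t_d = ln(2)/r = 0.6931/0.12 = 5.7762.

5.78 days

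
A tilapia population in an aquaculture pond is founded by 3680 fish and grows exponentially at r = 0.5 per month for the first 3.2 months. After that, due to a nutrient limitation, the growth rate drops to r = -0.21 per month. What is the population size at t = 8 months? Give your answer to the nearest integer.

Phase 1: N(3.2) = 3680·e^(0.5×3.2) = 3680·e^1.6 = 18227.2.
Phase 2 runs for 8 − 3.2 = 4.8 months at r = -0.21.
N(8) = 18227.2·e^(-0.21×4.8) = 18227.2·e^-1.008 = 6651.97.

6652 fish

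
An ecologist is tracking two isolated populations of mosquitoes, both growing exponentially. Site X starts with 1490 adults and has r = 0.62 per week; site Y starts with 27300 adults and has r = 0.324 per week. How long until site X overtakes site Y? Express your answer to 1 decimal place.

Set 1490·e^(0.62t) = 27300·e^(0.324t).
e^((0.62 − 0.324)t) = 27300/1490 → e^(0.296·t) = 18.322.
0.296·t = ln(18.322) = 2.9081, so t = 2.9081/0.296 = 9.8247.

9.8 weeks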